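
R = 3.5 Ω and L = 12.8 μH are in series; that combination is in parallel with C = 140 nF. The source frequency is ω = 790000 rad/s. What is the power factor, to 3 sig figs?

0.808

X_L = ωL = 10.1 Ω
X_C = 1/(ωC) = 9.04 Ω
Branch 1 (R+jX_L): Z₁ = 3.50 + j10.1 Ω, |Z₁| = 10.7 Ω
Branch 2 (−jX_C): Z₂ = −j9.04 Ω
Parallel: Z = Z₁Z₂/(Z₁+Z₂), |Z| = 26.4 Ω, ∠Z = -36.1°
cos φ = cos(-36.1°) = 0.808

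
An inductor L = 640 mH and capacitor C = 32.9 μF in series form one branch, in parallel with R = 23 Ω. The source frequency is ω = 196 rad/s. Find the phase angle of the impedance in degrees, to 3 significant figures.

-37.8°

X_L = ωL = 125 Ω
X_C = 1/(ωC) = 155 Ω
Branch 1: Z₁ = R = 23.0 Ω
Branch 2 (series LC): Z₂ = j(X_L − X_C) = −j29.6 Ω
Parallel: Z = Z₁Z₂/(Z₁+Z₂), |Z| = 18.2 Ω, ∠Z = -37.8°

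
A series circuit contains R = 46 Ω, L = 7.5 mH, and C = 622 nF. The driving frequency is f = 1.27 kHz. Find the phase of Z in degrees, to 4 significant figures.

ω = 2πf = 7980 rad/s
X_L = ωL = 59.85 Ω
X_C = 1/(ωC) = 201.5 Ω
Net reactance X = X_L − X_C = -141.6 Ω
Z = 46.00 − j141.6 Ω
|Z| = √(46.00² + 141.6²) = 148.9 Ω
∠Z = arctan(-141.6/46.00) = -72.01°

-72.01°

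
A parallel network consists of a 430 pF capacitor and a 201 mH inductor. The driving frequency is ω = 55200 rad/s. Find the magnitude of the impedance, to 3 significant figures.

X_L = ωL = 11100 Ω
X_C = 1/(ωC) = 42100 Ω
Parallel: admittances add. Y = 1/(jωL) + jωC
Y = (0 − j6.64e-05) S
|Y| = 6.64e-05 S → |Z| = 1/|Y| = 15100 Ω, ∠Z = −∠Y = 90.0°

15100 Ω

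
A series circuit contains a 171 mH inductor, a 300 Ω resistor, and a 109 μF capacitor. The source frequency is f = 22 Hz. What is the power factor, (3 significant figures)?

ω = 2πf = 138.2 rad/s
X_L = ωL = 23.6 Ω
X_C = 1/(ωC) = 66.4 Ω
Net reactance X = X_L − X_C = -42.7 Ω
Z = 300 − j42.7 Ω
|Z| = √(300² + 42.7²) = 303 Ω
∠Z = arctan(-42.7/300) = -8.11°
cos φ = cos(-8.11°) = 0.990

0.990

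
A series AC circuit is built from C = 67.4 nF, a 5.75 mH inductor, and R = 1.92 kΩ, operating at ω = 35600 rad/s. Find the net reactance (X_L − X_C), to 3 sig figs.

-212 Ω

X_L = ωL = 205 Ω
X_C = 1/(ωC) = 417 Ω
X = 205 − 417 = -212 Ω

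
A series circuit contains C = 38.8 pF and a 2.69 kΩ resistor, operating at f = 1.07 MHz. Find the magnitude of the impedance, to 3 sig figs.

4680 Ω

ω = 2πf = 6.723e+06 rad/s
X_C = 1/(ωC) = 3830 Ω
Z = 2690 − j3830 Ω
|Z| = √(2690² + 3830²) = 4680 Ω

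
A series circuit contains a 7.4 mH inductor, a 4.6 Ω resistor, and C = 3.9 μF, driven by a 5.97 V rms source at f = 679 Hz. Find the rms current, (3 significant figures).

207 mA

ω = 2πf = 4266 rad/s
X_L = ωL = 31.6 Ω
X_C = 1/(ωC) = 60.1 Ω
Net reactance X = X_L − X_C = -28.5 Ω
Z = 4.60 − j28.5 Ω
|Z| = √(4.60² + 28.5²) = 28.9 Ω
I = V/|Z| = 5.97/28.9 = 207 mA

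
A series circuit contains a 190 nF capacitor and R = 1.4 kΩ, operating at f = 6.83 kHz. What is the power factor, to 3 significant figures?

0.996

ω = 2πf = 42910 rad/s
X_C = 1/(ωC) = 123 Ω
Z = 1400 − j123 Ω
|Z| = √(1400² + 123²) = 1410 Ω
∠Z = arctan(-123/1400) = -5.01°
cos φ = cos(-5.01°) = 0.996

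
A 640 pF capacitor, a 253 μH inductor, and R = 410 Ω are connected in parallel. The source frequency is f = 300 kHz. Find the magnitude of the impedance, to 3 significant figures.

ω = 2πf = 1.885e+06 rad/s
X_L = ωL = 477 Ω
X_C = 1/(ωC) = 829 Ω
Parallel: admittances add. Y = 1/R + 1/(jωL) + jωC
Y = (0.00244 − j0.000891) S
|Y| = 0.00260 S → |Z| = 1/|Y| = 385 Ω, ∠Z = −∠Y = 20.1°

385 Ω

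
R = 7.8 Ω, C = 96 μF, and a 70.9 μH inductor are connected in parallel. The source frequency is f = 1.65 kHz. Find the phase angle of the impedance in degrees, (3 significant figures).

70.7°

ω = 2πf = 10370 rad/s
X_L = ωL = 0.735 Ω
X_C = 1/(ωC) = 1.00 Ω
Parallel: admittances add. Y = 1/R + 1/(jωL) + jωC
Y = (0.128 − j0.365) S
|Y| = 0.387 S → |Z| = 1/|Y| = 2.58 Ω, ∠Z = −∠Y = 70.7°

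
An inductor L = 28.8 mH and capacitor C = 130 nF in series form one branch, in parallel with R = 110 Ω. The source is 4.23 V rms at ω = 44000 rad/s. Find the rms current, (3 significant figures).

38.6 mA

X_L = ωL = 1270 Ω
X_C = 1/(ωC) = 175 Ω
Branch 1: Z₁ = R = 110 Ω
Branch 2 (series LC): Z₂ = j(X_L − X_C) = j1090 Ω
Parallel: Z = Z₁Z₂/(Z₁+Z₂), |Z| = 109 Ω, ∠Z = 5.75°
I = V/|Z| = 4.23/109 = 38.6 mA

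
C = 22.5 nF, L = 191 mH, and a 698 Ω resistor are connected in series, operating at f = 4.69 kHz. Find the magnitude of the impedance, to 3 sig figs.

4180 Ω

ω = 2πf = 29470 rad/s
X_L = ωL = 5630 Ω
X_C = 1/(ωC) = 1510 Ω
Net reactance X = X_L − X_C = 4120 Ω
Z = 698 + j4120 Ω
|Z| = √(698² + 4120²) = 4180 Ω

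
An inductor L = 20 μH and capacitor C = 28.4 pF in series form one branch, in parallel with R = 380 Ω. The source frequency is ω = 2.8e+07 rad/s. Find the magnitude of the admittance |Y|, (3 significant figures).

3.00 mS

X_L = ωL = 560 Ω
X_C = 1/(ωC) = 1260 Ω
Branch 1: Z₁ = R = 380 Ω
Branch 2 (series LC): Z₂ = j(X_L − X_C) = −j698 Ω
Parallel: Z = Z₁Z₂/(Z₁+Z₂), |Z| = 334 Ω, ∠Z = -28.6°
|Y| = 1/|Z| = 3.00 mS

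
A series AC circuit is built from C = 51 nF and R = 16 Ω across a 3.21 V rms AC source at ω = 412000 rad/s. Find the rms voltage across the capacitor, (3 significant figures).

3.04 V

X_C = 1/(ωC) = 47.6 Ω
Z = 16.0 − j47.6 Ω
|Z| = √(16.0² + 47.6²) = 50.2 Ω
I = V/|Z| = 63.9 mA
V_C = I·|Z_C| = 0.0639 × 47.6 = 3.04 V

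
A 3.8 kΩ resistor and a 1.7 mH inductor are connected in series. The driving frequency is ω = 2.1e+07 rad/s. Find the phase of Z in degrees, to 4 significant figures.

83.92°

X_L = ωL = 35700 Ω
Z = 3800 + j35700 Ω
|Z| = √(3800² + 35700²) = 35900 Ω
∠Z = arctan(35700/3800) = 83.92°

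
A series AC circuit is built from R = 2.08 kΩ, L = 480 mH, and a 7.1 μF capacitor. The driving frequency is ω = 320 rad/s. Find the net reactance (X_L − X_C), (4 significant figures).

X_L = ωL = 153.6 Ω
X_C = 1/(ωC) = 440.1 Ω
X = 153.6 − 440.1 = -286.5 Ω

-286.5 Ω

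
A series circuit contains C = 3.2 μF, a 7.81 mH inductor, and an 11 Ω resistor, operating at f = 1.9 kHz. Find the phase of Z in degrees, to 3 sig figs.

ω = 2πf = 11940 rad/s
X_L = ωL = 93.2 Ω
X_C = 1/(ωC) = 26.2 Ω
Net reactance X = X_L − X_C = 67.1 Ω
Z = 11.0 + j67.1 Ω
|Z| = √(11.0² + 67.1²) = 68.0 Ω
∠Z = arctan(67.1/11.0) = 80.7°

80.7°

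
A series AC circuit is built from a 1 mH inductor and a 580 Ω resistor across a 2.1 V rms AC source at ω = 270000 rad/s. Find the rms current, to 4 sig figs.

X_L = ωL = 270.0 Ω
Z = 580.0 + j270.0 Ω
|Z| = √(580.0² + 270.0²) = 639.8 Ω
I = V/|Z| = 2.1/639.8 = 3.282 mA

3.282 mA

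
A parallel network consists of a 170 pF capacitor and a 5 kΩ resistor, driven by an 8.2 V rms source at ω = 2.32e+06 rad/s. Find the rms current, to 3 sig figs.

3.63 mA

X_C = 1/(ωC) = 2540 Ω
Parallel: admittances add. Y = 1/R + jωC
Y = (0.000200 + j0.000394) S
|Y| = 0.000442 S → |Z| = 1/|Y| = 2260 Ω, ∠Z = −∠Y = -63.1°
I = V/|Z| = 8.2/2260 = 3.63 mA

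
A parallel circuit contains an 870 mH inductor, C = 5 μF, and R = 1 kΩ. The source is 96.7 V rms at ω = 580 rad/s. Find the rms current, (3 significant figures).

131 mA

X_L = ωL = 505 Ω
X_C = 1/(ωC) = 345 Ω
Parallel: admittances add. Y = 1/R + 1/(jωL) + jωC
Y = (0.00100 + j0.000918) S
|Y| = 0.00136 S → |Z| = 1/|Y| = 737 Ω, ∠Z = −∠Y = -42.6°
I = V/|Z| = 96.7/737 = 131 mA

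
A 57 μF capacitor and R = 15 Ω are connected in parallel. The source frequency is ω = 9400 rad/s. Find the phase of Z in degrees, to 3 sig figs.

-82.9°

X_C = 1/(ωC) = 1.87 Ω
Parallel: admittances add. Y = 1/R + jωC
Y = (0.0667 + j0.536) S
|Y| = 0.540 S → |Z| = 1/|Y| = 1.85 Ω, ∠Z = −∠Y = -82.9°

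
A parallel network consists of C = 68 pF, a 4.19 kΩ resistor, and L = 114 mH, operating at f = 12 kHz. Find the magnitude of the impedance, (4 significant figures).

3798 Ω

ω = 2πf = 75400 rad/s
X_L = ωL = 8595 Ω
X_C = 1/(ωC) = 195000 Ω
Parallel: admittances add. Y = 1/R + 1/(jωL) + jωC
Y = (0.0002387 − j0.0001112) S
|Y| = 0.0002633 S → |Z| = 1/|Y| = 3798 Ω, ∠Z = −∠Y = 24.98°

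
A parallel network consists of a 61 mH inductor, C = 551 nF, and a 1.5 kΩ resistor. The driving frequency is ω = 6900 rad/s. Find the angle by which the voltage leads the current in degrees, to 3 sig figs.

X_L = ωL = 421 Ω
X_C = 1/(ωC) = 263 Ω
Parallel: admittances add. Y = 1/R + 1/(jωL) + jωC
Y = (0.000667 + j0.00143) S
|Y| = 0.00157 S → |Z| = 1/|Y| = 635 Ω, ∠Z = −∠Y = -64.9°

-64.9°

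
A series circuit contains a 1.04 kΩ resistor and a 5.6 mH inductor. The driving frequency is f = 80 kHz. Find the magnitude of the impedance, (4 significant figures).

3001 Ω

ω = 2πf = 502700 rad/s
X_L = ωL = 2815 Ω
Z = 1040 + j2815 Ω
|Z| = √(1040² + 2815²) = 3001 Ω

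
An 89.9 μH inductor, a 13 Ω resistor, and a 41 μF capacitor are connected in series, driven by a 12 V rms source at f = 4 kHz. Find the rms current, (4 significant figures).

ω = 2πf = 25130 rad/s
X_L = ωL = 2.259 Ω
X_C = 1/(ωC) = 0.9705 Ω
Net reactance X = X_L − X_C = 1.289 Ω
Z = 13.00 + j1.289 Ω
|Z| = √(13.00² + 1.289²) = 13.06 Ω
I = V/|Z| = 12/13.06 = 918.6 mA

918.6 mA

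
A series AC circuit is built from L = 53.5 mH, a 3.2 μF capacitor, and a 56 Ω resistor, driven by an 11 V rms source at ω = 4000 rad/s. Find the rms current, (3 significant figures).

X_L = ωL = 214 Ω
X_C = 1/(ωC) = 78.1 Ω
Net reactance X = X_L − X_C = 136 Ω
Z = 56.0 + j136 Ω
|Z| = √(56.0² + 136²) = 147 Ω
I = V/|Z| = 11/147 = 74.8 mA

74.8 mA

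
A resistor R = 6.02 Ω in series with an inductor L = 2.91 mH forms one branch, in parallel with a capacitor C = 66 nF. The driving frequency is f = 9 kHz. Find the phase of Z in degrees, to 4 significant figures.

ω = 2πf = 56550 rad/s
X_L = ωL = 164.6 Ω
X_C = 1/(ωC) = 267.9 Ω
Branch 1 (R+jX_L): Z₁ = 6.020 + j164.6 Ω, |Z₁| = 164.7 Ω
Branch 2 (−jX_C): Z₂ = −j267.9 Ω
Parallel: Z = Z₁Z₂/(Z₁+Z₂), |Z| = 426.1 Ω, ∠Z = 84.57°

84.57°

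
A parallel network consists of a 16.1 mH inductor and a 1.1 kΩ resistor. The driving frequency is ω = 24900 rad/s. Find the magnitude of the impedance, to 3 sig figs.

377 Ω

X_L = ωL = 401 Ω
Parallel: admittances add. Y = 1/R + 1/(jωL)
Y = (0.000909 − j0.00249) S
|Y| = 0.00265 S → |Z| = 1/|Y| = 377 Ω, ∠Z = −∠Y = 70.0°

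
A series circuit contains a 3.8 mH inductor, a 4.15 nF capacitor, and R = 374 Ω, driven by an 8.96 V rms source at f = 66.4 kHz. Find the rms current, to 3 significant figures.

ω = 2πf = 417200 rad/s
X_L = ωL = 1590 Ω
X_C = 1/(ωC) = 578 Ω
Net reactance X = X_L − X_C = 1010 Ω
Z = 374 + j1010 Ω
|Z| = √(374² + 1010²) = 1070 Ω
I = V/|Z| = 8.96/1070 = 8.34 mA

8.34 mA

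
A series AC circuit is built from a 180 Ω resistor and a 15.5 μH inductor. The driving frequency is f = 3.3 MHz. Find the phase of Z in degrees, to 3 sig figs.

ω = 2πf = 2.073e+07 rad/s
X_L = ωL = 321 Ω
Z = 180 + j321 Ω
|Z| = √(180² + 321²) = 368 Ω
∠Z = arctan(321/180) = 60.7°

60.7°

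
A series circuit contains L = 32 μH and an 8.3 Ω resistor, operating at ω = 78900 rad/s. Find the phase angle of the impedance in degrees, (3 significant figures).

X_L = ωL = 2.52 Ω
Z = 8.30 + j2.52 Ω
|Z| = √(8.30² + 2.52²) = 8.68 Ω
∠Z = arctan(2.52/8.30) = 16.9°

16.9°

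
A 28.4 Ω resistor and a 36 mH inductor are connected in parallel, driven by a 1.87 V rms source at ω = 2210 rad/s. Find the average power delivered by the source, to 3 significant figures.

X_L = ωL = 79.6 Ω
Parallel: admittances add. Y = 1/R + 1/(jωL)
Y = (0.0352 − j0.0126) S
|Y| = 0.0374 S → |Z| = 1/|Y| = 26.7 Ω, ∠Z = −∠Y = 19.6°
I = V/|Z| = 69.9 mA
P = VI cos φ = 1.87 × 0.0699 × cos(19.6°) = 123 mW

123 mW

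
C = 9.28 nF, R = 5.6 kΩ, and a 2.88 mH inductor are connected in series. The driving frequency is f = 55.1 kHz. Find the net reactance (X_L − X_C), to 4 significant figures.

685.8 Ω

ω = 2πf = 346200 rad/s
X_L = ωL = 997.1 Ω
X_C = 1/(ωC) = 311.3 Ω
X = 997.1 − 311.3 = 685.8 Ω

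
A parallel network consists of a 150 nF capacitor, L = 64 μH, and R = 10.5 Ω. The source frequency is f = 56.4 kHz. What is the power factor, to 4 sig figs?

ω = 2πf = 354400 rad/s
X_L = ωL = 22.68 Ω
X_C = 1/(ωC) = 18.81 Ω
Parallel: admittances add. Y = 1/R + 1/(jωL) + jωC
Y = (0.09524 + j0.009064) S
|Y| = 0.09567 S → |Z| = 1/|Y| = 10.45 Ω, ∠Z = −∠Y = -5.436°
cos φ = cos(-5.436°) = 0.9955

0.9955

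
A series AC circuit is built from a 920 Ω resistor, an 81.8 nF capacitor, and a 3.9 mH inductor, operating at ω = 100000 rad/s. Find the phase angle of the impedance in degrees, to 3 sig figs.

X_L = ωL = 390 Ω
X_C = 1/(ωC) = 122 Ω
Net reactance X = X_L − X_C = 268 Ω
Z = 920 + j268 Ω
|Z| = √(920² + 268²) = 958 Ω
∠Z = arctan(268/920) = 16.2°

16.2°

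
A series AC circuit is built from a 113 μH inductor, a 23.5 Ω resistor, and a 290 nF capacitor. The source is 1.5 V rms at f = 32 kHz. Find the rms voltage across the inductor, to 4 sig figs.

ω = 2πf = 201100 rad/s
X_L = ωL = 22.72 Ω
X_C = 1/(ωC) = 17.15 Ω
Net reactance X = X_L − X_C = 5.570 Ω
Z = 23.50 + j5.570 Ω
|Z| = √(23.50² + 5.570²) = 24.15 Ω
I = V/|Z| = 62.11 mA
V_L = I·|Z_L| = 0.06211 × 22.72 = 1.411 V

1.411 V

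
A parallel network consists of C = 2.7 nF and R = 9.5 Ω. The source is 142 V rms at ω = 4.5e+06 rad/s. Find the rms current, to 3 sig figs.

15.0 A

X_C = 1/(ωC) = 82.3 Ω
Parallel: admittances add. Y = 1/R + jωC
Y = (0.105 + j0.0122) S
|Y| = 0.106 S → |Z| = 1/|Y| = 9.44 Ω, ∠Z = −∠Y = -6.58°
I = V/|Z| = 142/9.44 = 15.0 A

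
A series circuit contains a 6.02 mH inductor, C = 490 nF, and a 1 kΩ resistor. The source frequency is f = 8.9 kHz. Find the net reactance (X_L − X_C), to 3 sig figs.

ω = 2πf = 55920 rad/s
X_L = ωL = 337 Ω
X_C = 1/(ωC) = 36.5 Ω
X = 337 − 36.5 = 300 Ω

300 Ω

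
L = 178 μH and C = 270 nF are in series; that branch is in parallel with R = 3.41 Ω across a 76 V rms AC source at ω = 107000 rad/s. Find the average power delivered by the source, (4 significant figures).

X_L = ωL = 19.05 Ω
X_C = 1/(ωC) = 34.61 Ω
Branch 1: Z₁ = R = 3.410 Ω
Branch 2 (series LC): Z₂ = j(X_L − X_C) = −j15.57 Ω
Parallel: Z = Z₁Z₂/(Z₁+Z₂), |Z| = 3.331 Ω, ∠Z = -12.35°
I = V/|Z| = 22.82 A
P = VI cos φ = 76 × 22.82 × cos(-12.35°) = 1.694 kW

1.694 kW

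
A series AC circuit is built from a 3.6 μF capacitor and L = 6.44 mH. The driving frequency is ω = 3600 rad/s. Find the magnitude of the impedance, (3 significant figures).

54.0 Ω

X_L = ωL = 23.2 Ω
X_C = 1/(ωC) = 77.2 Ω
Net reactance X = X_L − X_C = -54.0 Ω
Z = − j54.0 Ω
|Z| = √(0² + 54.0²) = 54.0 Ω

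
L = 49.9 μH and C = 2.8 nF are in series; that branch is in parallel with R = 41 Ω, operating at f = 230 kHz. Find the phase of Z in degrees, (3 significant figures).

ω = 2πf = 1.445e+06 rad/s
X_L = ωL = 72.1 Ω
X_C = 1/(ωC) = 247 Ω
Branch 1: Z₁ = R = 41.0 Ω
Branch 2 (series LC): Z₂ = j(X_L − X_C) = −j175 Ω
Parallel: Z = Z₁Z₂/(Z₁+Z₂), |Z| = 39.9 Ω, ∠Z = -13.2°

-13.2°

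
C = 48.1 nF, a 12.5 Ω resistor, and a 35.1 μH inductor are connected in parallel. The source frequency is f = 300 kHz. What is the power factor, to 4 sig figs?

0.7270

ω = 2πf = 1.885e+06 rad/s
X_L = ωL = 66.16 Ω
X_C = 1/(ωC) = 11.03 Ω
Parallel: admittances add. Y = 1/R + 1/(jωL) + jωC
Y = (0.08000 + j0.07555) S
|Y| = 0.1100 S → |Z| = 1/|Y| = 9.088 Ω, ∠Z = −∠Y = -43.36°
cos φ = cos(-43.36°) = 0.7270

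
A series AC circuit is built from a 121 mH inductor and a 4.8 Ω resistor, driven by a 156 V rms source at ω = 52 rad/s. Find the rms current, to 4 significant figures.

19.71 A

X_L = ωL = 6.292 Ω
Z = 4.800 + j6.292 Ω
|Z| = √(4.800² + 6.292²) = 7.914 Ω
I = V/|Z| = 156/7.914 = 19.71 A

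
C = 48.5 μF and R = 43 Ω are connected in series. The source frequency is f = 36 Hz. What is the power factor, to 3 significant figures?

ω = 2πf = 226.2 rad/s
X_C = 1/(ωC) = 91.2 Ω
Z = 43.0 − j91.2 Ω
|Z| = √(43.0² + 91.2²) = 101 Ω
∠Z = arctan(-91.2/43.0) = -64.7°
cos φ = cos(-64.7°) = 0.427

0.427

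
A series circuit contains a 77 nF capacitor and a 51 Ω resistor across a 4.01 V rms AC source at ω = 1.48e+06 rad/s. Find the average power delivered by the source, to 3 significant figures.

X_C = 1/(ωC) = 8.78 Ω
Z = 51.0 − j8.78 Ω
|Z| = √(51.0² + 8.78²) = 51.7 Ω
∠Z = arctan(-8.78/51.0) = -9.76°
I = V/|Z| = 77.5 mA
P = VI cos φ = 4.01 × 0.0775 × cos(-9.76°) = 306 mW

306 mW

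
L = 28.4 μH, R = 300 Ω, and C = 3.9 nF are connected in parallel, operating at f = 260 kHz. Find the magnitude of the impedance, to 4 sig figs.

64.33 Ω

ω = 2πf = 1.634e+06 rad/s
X_L = ωL = 46.40 Ω
X_C = 1/(ωC) = 157.0 Ω
Parallel: admittances add. Y = 1/R + 1/(jωL) + jωC
Y = (0.003333 − j0.01518) S
|Y| = 0.01554 S → |Z| = 1/|Y| = 64.33 Ω, ∠Z = −∠Y = 77.62°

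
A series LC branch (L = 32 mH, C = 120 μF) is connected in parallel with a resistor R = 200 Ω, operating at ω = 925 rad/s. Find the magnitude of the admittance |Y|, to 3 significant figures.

X_L = ωL = 29.6 Ω
X_C = 1/(ωC) = 9.01 Ω
Branch 1: Z₁ = R = 200 Ω
Branch 2 (series LC): Z₂ = j(X_L − X_C) = j20.6 Ω
Parallel: Z = Z₁Z₂/(Z₁+Z₂), |Z| = 20.5 Ω, ∠Z = 84.1°
|Y| = 1/|Z| = 48.8 mS

48.8 mS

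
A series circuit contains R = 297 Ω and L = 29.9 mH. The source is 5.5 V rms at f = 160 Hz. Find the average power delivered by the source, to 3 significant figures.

ω = 2πf = 1005 rad/s
X_L = ωL = 30.1 Ω
Z = 297 + j30.1 Ω
|Z| = √(297² + 30.1²) = 299 Ω
∠Z = arctan(30.1/297) = 5.78°
I = V/|Z| = 18.4 mA
P = VI cos φ = 5.5 × 0.0184 × cos(5.78°) = 101 mW

101 mW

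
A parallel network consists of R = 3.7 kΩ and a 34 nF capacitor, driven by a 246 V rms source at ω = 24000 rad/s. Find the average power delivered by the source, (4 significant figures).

16.36 W

X_C = 1/(ωC) = 1225 Ω
Parallel: admittances add. Y = 1/R + jωC
Y = (0.0002703 + j0.0008160) S
|Y| = 0.0008596 S → |Z| = 1/|Y| = 1163 Ω, ∠Z = −∠Y = -71.67°
I = V/|Z| = 211.5 mA
P = VI cos φ = 246 × 0.2115 × cos(-71.67°) = 16.36 W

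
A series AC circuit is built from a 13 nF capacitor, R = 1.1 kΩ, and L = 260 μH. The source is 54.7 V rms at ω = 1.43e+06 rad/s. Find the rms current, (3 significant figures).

X_L = ωL = 372 Ω
X_C = 1/(ωC) = 53.8 Ω
Net reactance X = X_L − X_C = 318 Ω
Z = 1100 + j318 Ω
|Z| = √(1100² + 318²) = 1150 Ω
I = V/|Z| = 54.7/1150 = 47.8 mA

47.8 mA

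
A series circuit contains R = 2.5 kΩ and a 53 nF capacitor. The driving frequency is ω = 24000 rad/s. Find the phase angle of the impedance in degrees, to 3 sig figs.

-17.5°

X_C = 1/(ωC) = 786 Ω
Z = 2500 − j786 Ω
|Z| = √(2500² + 786²) = 2620 Ω
∠Z = arctan(-786/2500) = -17.5°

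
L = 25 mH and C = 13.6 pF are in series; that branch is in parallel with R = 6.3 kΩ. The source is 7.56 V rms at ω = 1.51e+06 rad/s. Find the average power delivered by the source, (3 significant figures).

X_L = ωL = 37800 Ω
X_C = 1/(ωC) = 48700 Ω
Branch 1: Z₁ = R = 6300 Ω
Branch 2 (series LC): Z₂ = j(X_L − X_C) = −j10900 Ω
Parallel: Z = Z₁Z₂/(Z₁+Z₂), |Z| = 5460 Ω, ∠Z = -29.9°
I = V/|Z| = 1.38 mA
P = VI cos φ = 7.56 × 0.00138 × cos(-29.9°) = 9.07 mW

9.07 mW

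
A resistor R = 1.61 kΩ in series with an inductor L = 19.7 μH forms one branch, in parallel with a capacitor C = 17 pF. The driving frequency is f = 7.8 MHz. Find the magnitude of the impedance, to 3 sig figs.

ω = 2πf = 4.901e+07 rad/s
X_L = ωL = 965 Ω
X_C = 1/(ωC) = 1200 Ω
Branch 1 (R+jX_L): Z₁ = 1610 + j965 Ω, |Z₁| = 1880 Ω
Branch 2 (−jX_C): Z₂ = −j1200 Ω
Parallel: Z = Z₁Z₂/(Z₁+Z₂), |Z| = 1380 Ω, ∠Z = -50.8°

1380 Ω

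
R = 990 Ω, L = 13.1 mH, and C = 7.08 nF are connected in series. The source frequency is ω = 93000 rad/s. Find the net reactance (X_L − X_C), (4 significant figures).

X_L = ωL = 1218 Ω
X_C = 1/(ωC) = 1519 Ω
X = 1218 − 1519 = -300.4 Ω

-300.4 Ω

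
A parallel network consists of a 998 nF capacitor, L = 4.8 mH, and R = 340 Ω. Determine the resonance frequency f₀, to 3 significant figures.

ω₀ = 1/√(LC) = 1/√(0.0048 × 9.98e-07) = 14450 rad/s
f₀ = ω₀/(2π) = 2.30 kHz

2.30 kHz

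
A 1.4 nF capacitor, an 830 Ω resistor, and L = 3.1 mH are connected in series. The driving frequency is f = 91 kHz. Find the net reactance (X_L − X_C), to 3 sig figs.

523 Ω

ω = 2πf = 571800 rad/s
X_L = ωL = 1770 Ω
X_C = 1/(ωC) = 1250 Ω
X = 1770 − 1250 = 523 Ω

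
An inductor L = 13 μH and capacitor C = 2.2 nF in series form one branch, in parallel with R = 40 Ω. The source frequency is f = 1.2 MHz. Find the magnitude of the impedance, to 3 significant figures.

27.4 Ω

ω = 2πf = 7.54e+06 rad/s
X_L = ωL = 98.0 Ω
X_C = 1/(ωC) = 60.3 Ω
Branch 1: Z₁ = R = 40.0 Ω
Branch 2 (series LC): Z₂ = j(X_L − X_C) = j37.7 Ω
Parallel: Z = Z₁Z₂/(Z₁+Z₂), |Z| = 27.4 Ω, ∠Z = 46.7°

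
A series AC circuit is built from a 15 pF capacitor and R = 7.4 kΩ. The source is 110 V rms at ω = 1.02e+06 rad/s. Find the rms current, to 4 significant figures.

X_C = 1/(ωC) = 65360 Ω
Z = 7400 − j65360 Ω
|Z| = √(7400² + 65360²) = 65780 Ω
I = V/|Z| = 110/65780 = 1.672 mA

1.672 mA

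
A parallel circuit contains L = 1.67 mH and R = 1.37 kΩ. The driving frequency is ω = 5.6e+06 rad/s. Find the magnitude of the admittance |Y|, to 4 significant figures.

X_L = ωL = 9352 Ω
Parallel: admittances add. Y = 1/R + 1/(jωL)
Y = (0.0007299 − j0.0001069) S
|Y| = 0.0007377 S → |Z| = 1/|Y| = 1356 Ω, ∠Z = −∠Y = 8.334°

737.7 μS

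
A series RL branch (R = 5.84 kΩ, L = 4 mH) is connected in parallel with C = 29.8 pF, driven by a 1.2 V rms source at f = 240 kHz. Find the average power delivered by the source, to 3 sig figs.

119 μW

ω = 2πf = 1.508e+06 rad/s
X_L = ωL = 6030 Ω
X_C = 1/(ωC) = 22300 Ω
Branch 1 (R+jX_L): Z₁ = 5840 + j6030 Ω, |Z₁| = 8400 Ω
Branch 2 (−jX_C): Z₂ = −j22300 Ω
Parallel: Z = Z₁Z₂/(Z₁+Z₂), |Z| = 10800 Ω, ∠Z = 26.1°
I = V/|Z| = 111 μA
P = VI cos φ = 1.2 × 0.000111 × cos(26.1°) = 119 μW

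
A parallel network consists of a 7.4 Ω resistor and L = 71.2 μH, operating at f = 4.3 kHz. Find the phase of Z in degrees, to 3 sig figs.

75.4°

ω = 2πf = 27020 rad/s
X_L = ωL = 1.92 Ω
Parallel: admittances add. Y = 1/R + 1/(jωL)
Y = (0.135 − j0.520) S
|Y| = 0.537 S → |Z| = 1/|Y| = 1.86 Ω, ∠Z = −∠Y = 75.4°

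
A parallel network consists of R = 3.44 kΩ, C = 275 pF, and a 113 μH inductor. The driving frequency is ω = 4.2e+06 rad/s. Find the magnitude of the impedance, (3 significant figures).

1000 Ω

X_L = ωL = 475 Ω
X_C = 1/(ωC) = 866 Ω
Parallel: admittances add. Y = 1/R + 1/(jωL) + jωC
Y = (0.000291 − j0.000952) S
|Y| = 0.000995 S → |Z| = 1/|Y| = 1000 Ω, ∠Z = −∠Y = 73.0°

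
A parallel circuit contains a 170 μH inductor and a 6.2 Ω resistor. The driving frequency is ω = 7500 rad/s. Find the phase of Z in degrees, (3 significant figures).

X_L = ωL = 1.28 Ω
Parallel: admittances add. Y = 1/R + 1/(jωL)
Y = (0.161 − j0.784) S
|Y| = 0.801 S → |Z| = 1/|Y| = 1.25 Ω, ∠Z = −∠Y = 78.4°

78.4°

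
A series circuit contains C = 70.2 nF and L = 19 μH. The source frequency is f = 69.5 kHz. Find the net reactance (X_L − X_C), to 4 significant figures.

ω = 2πf = 436700 rad/s
X_L = ωL = 8.297 Ω
X_C = 1/(ωC) = 32.62 Ω
X = 8.297 − 32.62 = -24.32 Ω

-24.32 Ω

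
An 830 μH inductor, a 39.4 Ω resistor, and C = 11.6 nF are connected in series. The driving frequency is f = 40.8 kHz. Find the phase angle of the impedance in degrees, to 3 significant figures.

-72.3°

ω = 2πf = 256400 rad/s
X_L = ωL = 213 Ω
X_C = 1/(ωC) = 336 Ω
Net reactance X = X_L − X_C = -124 Ω
Z = 39.4 − j124 Ω
|Z| = √(39.4² + 124²) = 130 Ω
∠Z = arctan(-124/39.4) = -72.3°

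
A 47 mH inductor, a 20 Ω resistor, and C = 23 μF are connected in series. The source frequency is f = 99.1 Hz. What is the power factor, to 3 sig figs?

0.442

ω = 2πf = 622.7 rad/s
X_L = ωL = 29.3 Ω
X_C = 1/(ωC) = 69.8 Ω
Net reactance X = X_L − X_C = -40.6 Ω
Z = 20.0 − j40.6 Ω
|Z| = √(20.0² + 40.6²) = 45.2 Ω
∠Z = arctan(-40.6/20.0) = -63.8°
cos φ = cos(-63.8°) = 0.442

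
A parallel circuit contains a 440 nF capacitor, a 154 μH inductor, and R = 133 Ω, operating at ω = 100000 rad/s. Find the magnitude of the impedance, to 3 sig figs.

X_L = ωL = 15.4 Ω
X_C = 1/(ωC) = 22.7 Ω
Parallel: admittances add. Y = 1/R + 1/(jωL) + jωC
Y = (0.00752 − j0.0209) S
|Y| = 0.0222 S → |Z| = 1/|Y| = 45.0 Ω, ∠Z = −∠Y = 70.2°

45.0 Ω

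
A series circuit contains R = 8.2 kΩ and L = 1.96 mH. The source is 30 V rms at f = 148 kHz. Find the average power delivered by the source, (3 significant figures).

105 mW

ω = 2πf = 929900 rad/s
X_L = ωL = 1820 Ω
Z = 8200 + j1820 Ω
|Z| = √(8200² + 1820²) = 8400 Ω
∠Z = arctan(1820/8200) = 12.5°
I = V/|Z| = 3.57 mA
P = VI cos φ = 30 × 0.00357 × cos(12.5°) = 105 mW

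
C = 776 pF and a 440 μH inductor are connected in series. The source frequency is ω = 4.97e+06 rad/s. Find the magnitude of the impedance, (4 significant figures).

1928 Ω

X_L = ωL = 2187 Ω
X_C = 1/(ωC) = 259.3 Ω
Net reactance X = X_L − X_C = 1928 Ω
Z = j1928 Ω
|Z| = √(0² + 1928²) = 1928 Ω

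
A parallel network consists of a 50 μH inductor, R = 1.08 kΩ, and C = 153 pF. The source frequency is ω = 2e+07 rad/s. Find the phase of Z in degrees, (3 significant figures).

-65.8°

X_L = ωL = 1000 Ω
X_C = 1/(ωC) = 327 Ω
Parallel: admittances add. Y = 1/R + 1/(jωL) + jωC
Y = (0.000926 + j0.00206) S
|Y| = 0.00226 S → |Z| = 1/|Y| = 443 Ω, ∠Z = −∠Y = -65.8°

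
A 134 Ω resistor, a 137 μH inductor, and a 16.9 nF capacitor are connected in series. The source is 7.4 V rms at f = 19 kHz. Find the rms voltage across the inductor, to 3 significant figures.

ω = 2πf = 119400 rad/s
X_L = ωL = 16.4 Ω
X_C = 1/(ωC) = 496 Ω
Net reactance X = X_L − X_C = -479 Ω
Z = 134 − j479 Ω
|Z| = √(134² + 479²) = 498 Ω
I = V/|Z| = 14.9 mA
V_L = I·|Z_L| = 0.0149 × 16.4 = 0.243 V

0.243 V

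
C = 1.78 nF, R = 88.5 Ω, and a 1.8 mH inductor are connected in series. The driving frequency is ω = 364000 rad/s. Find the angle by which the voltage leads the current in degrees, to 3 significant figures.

-84.3°

X_L = ωL = 655 Ω
X_C = 1/(ωC) = 1540 Ω
Net reactance X = X_L − X_C = -888 Ω
Z = 88.5 − j888 Ω
|Z| = √(88.5² + 888²) = 893 Ω
∠Z = arctan(-888/88.5) = -84.3°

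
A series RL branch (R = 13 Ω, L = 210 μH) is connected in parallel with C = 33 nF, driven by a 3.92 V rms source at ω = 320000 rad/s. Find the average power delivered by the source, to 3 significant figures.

X_L = ωL = 67.2 Ω
X_C = 1/(ωC) = 94.7 Ω
Branch 1 (R+jX_L): Z₁ = 13.0 + j67.2 Ω, |Z₁| = 68.4 Ω
Branch 2 (−jX_C): Z₂ = −j94.7 Ω
Parallel: Z = Z₁Z₂/(Z₁+Z₂), |Z| = 213 Ω, ∠Z = 53.7°
I = V/|Z| = 18.4 mA
P = VI cos φ = 3.92 × 0.0184 × cos(53.7°) = 42.6 mW

42.6 mW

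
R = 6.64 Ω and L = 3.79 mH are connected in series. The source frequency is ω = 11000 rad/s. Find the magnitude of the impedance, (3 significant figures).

X_L = ωL = 41.7 Ω
Z = 6.64 + j41.7 Ω
|Z| = √(6.64² + 41.7²) = 42.2 Ω

42.2 Ω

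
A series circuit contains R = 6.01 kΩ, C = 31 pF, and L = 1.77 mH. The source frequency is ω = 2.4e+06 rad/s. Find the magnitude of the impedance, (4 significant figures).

X_L = ωL = 4248 Ω
X_C = 1/(ωC) = 13440 Ω
Net reactance X = X_L − X_C = -9193 Ω
Z = 6010 − j9193 Ω
|Z| = √(6010² + 9193²) = 10980 Ω

10980 Ω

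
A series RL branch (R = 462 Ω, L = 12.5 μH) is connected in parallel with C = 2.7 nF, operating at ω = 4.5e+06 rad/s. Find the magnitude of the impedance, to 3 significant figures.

82.8 Ω

X_L = ωL = 56.2 Ω
X_C = 1/(ωC) = 82.3 Ω
Branch 1 (R+jX_L): Z₁ = 462 + j56.2 Ω, |Z₁| = 465 Ω
Branch 2 (−jX_C): Z₂ = −j82.3 Ω
Parallel: Z = Z₁Z₂/(Z₁+Z₂), |Z| = 82.8 Ω, ∠Z = -79.8°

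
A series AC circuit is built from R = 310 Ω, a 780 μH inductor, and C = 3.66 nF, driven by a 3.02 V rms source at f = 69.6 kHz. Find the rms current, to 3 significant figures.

7.19 mA

ω = 2πf = 437300 rad/s
X_L = ωL = 341 Ω
X_C = 1/(ωC) = 625 Ω
Net reactance X = X_L − X_C = -284 Ω
Z = 310 − j284 Ω
|Z| = √(310² + 284²) = 420 Ω
I = V/|Z| = 3.02/420 = 7.19 mA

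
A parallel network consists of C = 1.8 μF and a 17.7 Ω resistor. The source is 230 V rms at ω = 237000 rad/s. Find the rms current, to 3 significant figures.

X_C = 1/(ωC) = 2.34 Ω
Parallel: admittances add. Y = 1/R + jωC
Y = (0.0565 + j0.427) S
|Y| = 0.430 S → |Z| = 1/|Y| = 2.32 Ω, ∠Z = −∠Y = -82.5°
I = V/|Z| = 230/2.32 = 99.0 A

99.0 A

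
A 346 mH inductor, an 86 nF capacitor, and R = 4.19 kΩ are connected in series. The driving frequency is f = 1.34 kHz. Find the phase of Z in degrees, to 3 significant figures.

ω = 2πf = 8419 rad/s
X_L = ωL = 2910 Ω
X_C = 1/(ωC) = 1380 Ω
Net reactance X = X_L − X_C = 1530 Ω
Z = 4190 + j1530 Ω
|Z| = √(4190² + 1530²) = 4460 Ω
∠Z = arctan(1530/4190) = 20.1°

20.1°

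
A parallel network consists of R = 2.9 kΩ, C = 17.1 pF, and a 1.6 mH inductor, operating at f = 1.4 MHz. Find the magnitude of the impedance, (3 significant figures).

2830 Ω

ω = 2πf = 8.796e+06 rad/s
X_L = ωL = 14100 Ω
X_C = 1/(ωC) = 6650 Ω
Parallel: admittances add. Y = 1/R + 1/(jωL) + jωC
Y = (0.000345 + j7.94e-05) S
|Y| = 0.000354 S → |Z| = 1/|Y| = 2830 Ω, ∠Z = −∠Y = -13.0°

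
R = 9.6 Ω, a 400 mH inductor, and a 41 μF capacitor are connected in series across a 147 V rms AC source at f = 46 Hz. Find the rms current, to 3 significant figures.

ω = 2πf = 289.0 rad/s
X_L = ωL = 116 Ω
X_C = 1/(ωC) = 84.4 Ω
Net reactance X = X_L − X_C = 31.2 Ω
Z = 9.60 + j31.2 Ω
|Z| = √(9.60² + 31.2²) = 32.7 Ω
I = V/|Z| = 147/32.7 = 4.50 A

4.50 A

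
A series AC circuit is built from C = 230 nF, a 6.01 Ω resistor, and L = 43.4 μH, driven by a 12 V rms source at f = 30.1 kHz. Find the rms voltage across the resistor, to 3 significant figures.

ω = 2πf = 189100 rad/s
X_L = ωL = 8.21 Ω
X_C = 1/(ωC) = 23.0 Ω
Net reactance X = X_L − X_C = -14.8 Ω
Z = 6.01 − j14.8 Ω
|Z| = √(6.01² + 14.8²) = 16.0 Ω
I = V/|Z| = 752 mA
V_R = I·|Z_R| = 0.752 × 6.01 = 4.52 V

4.52 V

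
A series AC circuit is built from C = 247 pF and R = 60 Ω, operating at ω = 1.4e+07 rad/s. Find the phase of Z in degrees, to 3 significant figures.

-78.3°

X_C = 1/(ωC) = 289 Ω
Z = 60.0 − j289 Ω
|Z| = √(60.0² + 289²) = 295 Ω
∠Z = arctan(-289/60.0) = -78.3°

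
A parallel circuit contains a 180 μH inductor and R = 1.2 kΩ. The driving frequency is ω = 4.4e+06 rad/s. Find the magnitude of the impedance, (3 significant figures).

661 Ω

X_L = ωL = 792 Ω
Parallel: admittances add. Y = 1/R + 1/(jωL)
Y = (0.000833 − j0.00126) S
|Y| = 0.00151 S → |Z| = 1/|Y| = 661 Ω, ∠Z = −∠Y = 56.6°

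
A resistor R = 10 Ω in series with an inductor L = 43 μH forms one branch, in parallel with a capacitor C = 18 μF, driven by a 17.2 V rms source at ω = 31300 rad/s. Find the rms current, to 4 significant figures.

X_L = ωL = 1.346 Ω
X_C = 1/(ωC) = 1.775 Ω
Branch 1 (R+jX_L): Z₁ = 10.00 + j1.346 Ω, |Z₁| = 10.09 Ω
Branch 2 (−jX_C): Z₂ = −j1.775 Ω
Parallel: Z = Z₁Z₂/(Z₁+Z₂), |Z| = 1.789 Ω, ∠Z = -79.88°
I = V/|Z| = 17.2/1.789 = 9.613 A

9.613 A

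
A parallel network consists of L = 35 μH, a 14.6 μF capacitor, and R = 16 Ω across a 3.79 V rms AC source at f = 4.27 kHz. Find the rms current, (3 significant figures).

2.56 A

ω = 2πf = 26830 rad/s
X_L = ωL = 0.939 Ω
X_C = 1/(ωC) = 2.55 Ω
Parallel: admittances add. Y = 1/R + 1/(jωL) + jωC
Y = (0.0625 − j0.673) S
|Y| = 0.676 S → |Z| = 1/|Y| = 1.48 Ω, ∠Z = −∠Y = 84.7°
I = V/|Z| = 3.79/1.48 = 2.56 A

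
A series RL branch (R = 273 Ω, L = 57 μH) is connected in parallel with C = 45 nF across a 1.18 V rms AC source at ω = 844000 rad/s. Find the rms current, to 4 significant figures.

X_L = ωL = 48.11 Ω
X_C = 1/(ωC) = 26.33 Ω
Branch 1 (R+jX_L): Z₁ = 273.0 + j48.11 Ω, |Z₁| = 277.2 Ω
Branch 2 (−jX_C): Z₂ = −j26.33 Ω
Parallel: Z = Z₁Z₂/(Z₁+Z₂), |Z| = 26.65 Ω, ∠Z = -84.57°
I = V/|Z| = 1.18/26.65 = 44.28 mA

44.28 mA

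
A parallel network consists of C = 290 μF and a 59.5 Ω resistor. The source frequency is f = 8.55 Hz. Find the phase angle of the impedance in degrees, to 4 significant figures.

-42.83°

ω = 2πf = 53.72 rad/s
X_C = 1/(ωC) = 64.19 Ω
Parallel: admittances add. Y = 1/R + jωC
Y = (0.01681 + j0.01558) S
|Y| = 0.02292 S → |Z| = 1/|Y| = 43.64 Ω, ∠Z = −∠Y = -42.83°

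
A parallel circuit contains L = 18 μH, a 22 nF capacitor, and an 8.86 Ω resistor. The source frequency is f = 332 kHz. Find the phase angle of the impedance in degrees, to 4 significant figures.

ω = 2πf = 2.086e+06 rad/s
X_L = ωL = 37.55 Ω
X_C = 1/(ωC) = 21.79 Ω
Parallel: admittances add. Y = 1/R + 1/(jωL) + jωC
Y = (0.1129 + j0.01926) S
|Y| = 0.1145 S → |Z| = 1/|Y| = 8.734 Ω, ∠Z = −∠Y = -9.684°

-9.684°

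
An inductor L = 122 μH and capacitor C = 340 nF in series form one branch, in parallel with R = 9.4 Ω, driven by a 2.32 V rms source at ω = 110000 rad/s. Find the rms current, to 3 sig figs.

X_L = ωL = 13.4 Ω
X_C = 1/(ωC) = 26.7 Ω
Branch 1: Z₁ = R = 9.40 Ω
Branch 2 (series LC): Z₂ = j(X_L − X_C) = −j13.3 Ω
Parallel: Z = Z₁Z₂/(Z₁+Z₂), |Z| = 7.68 Ω, ∠Z = -35.2°
I = V/|Z| = 2.32/7.68 = 302 mA

302 mA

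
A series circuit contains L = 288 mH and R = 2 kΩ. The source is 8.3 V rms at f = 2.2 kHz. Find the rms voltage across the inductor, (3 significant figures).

7.42 V

ω = 2πf = 13820 rad/s
X_L = ωL = 3980 Ω
Z = 2000 + j3980 Ω
|Z| = √(2000² + 3980²) = 4460 Ω
I = V/|Z| = 1.86 mA
V_L = I·|Z_L| = 0.00186 × 3980 = 7.42 V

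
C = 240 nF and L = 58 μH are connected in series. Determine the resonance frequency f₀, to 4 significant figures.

42.66 kHz

ω₀ = 1/√(LC) = 1/√(5.8e-05 × 2.4e-07) = 268000 rad/s
f₀ = ω₀/(2π) = 42.66 kHz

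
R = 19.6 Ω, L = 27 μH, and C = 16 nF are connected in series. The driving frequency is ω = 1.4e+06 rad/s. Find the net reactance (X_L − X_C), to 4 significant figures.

X_L = ωL = 37.80 Ω
X_C = 1/(ωC) = 44.64 Ω
X = 37.80 − 44.64 = -6.843 Ω

-6.843 Ω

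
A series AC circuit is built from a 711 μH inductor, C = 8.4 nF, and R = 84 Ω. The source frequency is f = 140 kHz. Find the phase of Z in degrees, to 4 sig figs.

80.27°

ω = 2πf = 879600 rad/s
X_L = ωL = 625.4 Ω
X_C = 1/(ωC) = 135.3 Ω
Net reactance X = X_L − X_C = 490.1 Ω
Z = 84.00 + j490.1 Ω
|Z| = √(84.00² + 490.1²) = 497.2 Ω
∠Z = arctan(490.1/84.00) = 80.27°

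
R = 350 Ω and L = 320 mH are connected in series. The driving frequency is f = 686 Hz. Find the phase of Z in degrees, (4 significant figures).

75.76°

ω = 2πf = 4310 rad/s
X_L = ωL = 1379 Ω
Z = 350.0 + j1379 Ω
|Z| = √(350.0² + 1379²) = 1423 Ω
∠Z = arctan(1379/350.0) = 75.76°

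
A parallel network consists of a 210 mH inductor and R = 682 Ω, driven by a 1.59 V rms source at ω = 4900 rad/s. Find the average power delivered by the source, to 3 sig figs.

X_L = ωL = 1030 Ω
Parallel: admittances add. Y = 1/R + 1/(jωL)
Y = (0.00147 − j0.000972) S
|Y| = 0.00176 S → |Z| = 1/|Y| = 568 Ω, ∠Z = −∠Y = 33.5°
I = V/|Z| = 2.80 mA
P = VI cos φ = 1.59 × 0.00280 × cos(33.5°) = 3.71 mW

3.71 mW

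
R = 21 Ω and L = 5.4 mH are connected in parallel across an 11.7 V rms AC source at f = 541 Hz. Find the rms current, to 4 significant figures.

846.6 mA

ω = 2πf = 3399 rad/s
X_L = ωL = 18.36 Ω
Parallel: admittances add. Y = 1/R + 1/(jωL)
Y = (0.04762 − j0.05448) S
|Y| = 0.07236 S → |Z| = 1/|Y| = 13.82 Ω, ∠Z = −∠Y = 48.84°
I = V/|Z| = 11.7/13.82 = 846.6 mA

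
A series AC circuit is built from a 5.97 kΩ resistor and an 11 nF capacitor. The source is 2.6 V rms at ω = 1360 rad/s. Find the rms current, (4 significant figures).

X_C = 1/(ωC) = 66840 Ω
Z = 5970 − j66840 Ω
|Z| = √(5970² + 66840²) = 67110 Ω
I = V/|Z| = 2.6/67110 = 38.74 μA

38.74 μA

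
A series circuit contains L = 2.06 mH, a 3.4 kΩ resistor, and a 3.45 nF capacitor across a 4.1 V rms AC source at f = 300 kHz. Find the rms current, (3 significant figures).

812 μA

ω = 2πf = 1.885e+06 rad/s
X_L = ωL = 3880 Ω
X_C = 1/(ωC) = 154 Ω
Net reactance X = X_L − X_C = 3730 Ω
Z = 3400 + j3730 Ω
|Z| = √(3400² + 3730²) = 5050 Ω
I = V/|Z| = 4.1/5050 = 812 μA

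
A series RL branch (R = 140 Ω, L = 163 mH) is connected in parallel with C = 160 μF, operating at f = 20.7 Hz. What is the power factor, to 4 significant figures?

ω = 2πf = 130.1 rad/s
X_L = ωL = 21.20 Ω
X_C = 1/(ωC) = 48.05 Ω
Branch 1 (R+jX_L): Z₁ = 140.0 + j21.20 Ω, |Z₁| = 141.6 Ω
Branch 2 (−jX_C): Z₂ = −j48.05 Ω
Parallel: Z = Z₁Z₂/(Z₁+Z₂), |Z| = 47.73 Ω, ∠Z = -70.53°
cos φ = cos(-70.53°) = 0.3333

0.3333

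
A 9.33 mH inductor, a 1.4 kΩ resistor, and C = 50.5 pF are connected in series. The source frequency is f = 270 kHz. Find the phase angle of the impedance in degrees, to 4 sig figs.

71.38°

ω = 2πf = 1.696e+06 rad/s
X_L = ωL = 15830 Ω
X_C = 1/(ωC) = 11670 Ω
Net reactance X = X_L − X_C = 4155 Ω
Z = 1400 + j4155 Ω
|Z| = √(1400² + 4155²) = 4385 Ω
∠Z = arctan(4155/1400) = 71.38°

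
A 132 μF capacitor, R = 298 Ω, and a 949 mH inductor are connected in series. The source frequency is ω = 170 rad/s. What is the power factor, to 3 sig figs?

0.931

X_L = ωL = 161 Ω
X_C = 1/(ωC) = 44.6 Ω
Net reactance X = X_L − X_C = 117 Ω
Z = 298 + j117 Ω
|Z| = √(298² + 117²) = 320 Ω
∠Z = arctan(117/298) = 21.4°
cos φ = cos(21.4°) = 0.931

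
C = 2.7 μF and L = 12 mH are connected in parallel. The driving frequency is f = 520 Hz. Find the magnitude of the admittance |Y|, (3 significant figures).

16.7 mS

ω = 2πf = 3267 rad/s
X_L = ωL = 39.2 Ω
X_C = 1/(ωC) = 113 Ω
Parallel: admittances add. Y = 1/(jωL) + jωC
Y = (0 − j0.0167) S
|Y| = 0.0167 S → |Z| = 1/|Y| = 59.9 Ω, ∠Z = −∠Y = 90.0°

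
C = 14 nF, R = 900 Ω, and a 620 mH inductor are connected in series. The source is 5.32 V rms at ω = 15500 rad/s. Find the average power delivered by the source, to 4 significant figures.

986.3 μW

X_L = ωL = 9610 Ω
X_C = 1/(ωC) = 4608 Ω
Net reactance X = X_L − X_C = 5002 Ω
Z = 900.0 + j5002 Ω
|Z| = √(900.0² + 5002²) = 5082 Ω
∠Z = arctan(5002/900.0) = 79.80°
I = V/|Z| = 1.047 mA
P = VI cos φ = 5.32 × 0.001047 × cos(79.80°) = 986.3 μW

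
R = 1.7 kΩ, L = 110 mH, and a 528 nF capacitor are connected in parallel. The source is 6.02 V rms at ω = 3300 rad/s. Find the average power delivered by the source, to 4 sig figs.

X_L = ωL = 363.0 Ω
X_C = 1/(ωC) = 573.9 Ω
Parallel: admittances add. Y = 1/R + 1/(jωL) + jωC
Y = (0.0005882 − j0.001012) S
|Y| = 0.001171 S → |Z| = 1/|Y| = 854.0 Ω, ∠Z = −∠Y = 59.84°
I = V/|Z| = 7.049 mA
P = VI cos φ = 6.02 × 0.007049 × cos(59.84°) = 21.32 mW

21.32 mW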